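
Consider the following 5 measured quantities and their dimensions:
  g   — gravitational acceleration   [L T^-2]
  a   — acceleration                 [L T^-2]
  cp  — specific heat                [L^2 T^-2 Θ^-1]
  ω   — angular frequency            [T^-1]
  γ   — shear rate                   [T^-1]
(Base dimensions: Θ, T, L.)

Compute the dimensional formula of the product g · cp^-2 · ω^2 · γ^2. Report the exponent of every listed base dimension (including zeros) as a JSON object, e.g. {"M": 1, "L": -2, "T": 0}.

Write exponents as rows Θ,T,L / cols g,a,cp,ω,γ:
  Θ: [ 0  0 -1  0  0]
  T: [-2 -2 -2 -1 -1]
  L: [ 1  1  2  0  0]
  [Θ]: (1)·0+(-2)·-1+(2)·0+(2)·0 = 2
  [T]: (1)·-2+(-2)·-2+(2)·-1+(2)·-1 = -2
  [L]: (1)·1+(-2)·2+(2)·0+(2)·0 = -3
⇒ Θ^2 T^-2 L^-3

{"Θ": 2, "T": -2, "L": -3}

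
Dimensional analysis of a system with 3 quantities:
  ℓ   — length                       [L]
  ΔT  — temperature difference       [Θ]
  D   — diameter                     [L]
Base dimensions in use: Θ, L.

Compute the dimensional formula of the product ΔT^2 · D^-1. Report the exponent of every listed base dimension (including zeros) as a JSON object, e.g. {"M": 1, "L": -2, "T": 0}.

{"Θ": 2, "L": -1}

Write exponents as rows Θ,L / cols ℓ,ΔT,D:
  Θ: [ 0  1  0]
  L: [ 1  0  1]
  [Θ]: (2)·1+(-1)·0 = 2
  [L]: (2)·0+(-1)·1 = -1
⇒ Θ^2 L^-1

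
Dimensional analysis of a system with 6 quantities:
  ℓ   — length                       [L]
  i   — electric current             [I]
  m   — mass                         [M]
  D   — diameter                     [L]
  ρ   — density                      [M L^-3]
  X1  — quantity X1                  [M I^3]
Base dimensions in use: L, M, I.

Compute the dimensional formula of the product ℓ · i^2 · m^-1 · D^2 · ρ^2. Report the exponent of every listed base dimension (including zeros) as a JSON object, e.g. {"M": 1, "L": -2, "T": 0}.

Exponent matrix [L,M,I] × [ℓ,i,m,D,ρ,X1]:
  L: [ 1  0  0  1 -3  0]
  M: [ 0  0  1  0  1  1]
  I: [ 0  1  0  0  0  3]
  [L]: (1)·1+(2)·0+(-1)·0+(2)·1+(2)·-3 = -3
  [M]: (1)·0+(2)·0+(-1)·1+(2)·0+(2)·1 = 1
  [I]: (1)·0+(2)·1+(-1)·0+(2)·0+(2)·0 = 2
⇒ L^-3 M I^2

{"L": -3, "M": 1, "I": 2}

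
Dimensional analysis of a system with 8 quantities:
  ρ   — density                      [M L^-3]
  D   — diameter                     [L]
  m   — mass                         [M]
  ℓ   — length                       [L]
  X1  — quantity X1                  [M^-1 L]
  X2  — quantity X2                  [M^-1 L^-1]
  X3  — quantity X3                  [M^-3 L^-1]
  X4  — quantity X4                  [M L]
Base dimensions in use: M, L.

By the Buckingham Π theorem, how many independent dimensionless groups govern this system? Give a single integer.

6

Dimensional matrix (M×L by ρ×D×m×ℓ×X1×X2×X3×X4):
  M: [ 1  0  1  0 -1 -1 -3  1]
  L: [-3  1  0  1  1 -1 -1  1]
RREF → pivots at {ρ,D} ⇒ r = 2
n=8, r=2 ⇒ 6 dimensionless groups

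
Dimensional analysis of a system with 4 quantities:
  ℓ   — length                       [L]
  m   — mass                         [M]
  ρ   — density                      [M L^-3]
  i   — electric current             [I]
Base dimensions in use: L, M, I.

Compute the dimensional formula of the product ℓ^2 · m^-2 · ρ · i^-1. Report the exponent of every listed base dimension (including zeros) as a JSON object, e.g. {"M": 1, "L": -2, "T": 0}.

Exponent matrix [L,M,I] × [ℓ,m,ρ,i]:
  L: [ 1  0 -3  0]
  M: [ 0  1  1  0]
  I: [ 0  0  0  1]
  [L]: (2)·1+(-2)·0+(1)·-3+(-1)·0 = -1
  [M]: (2)·0+(-2)·1+(1)·1+(-1)·0 = -1
  [I]: (2)·0+(-2)·0+(1)·0+(-1)·1 = -1
⇒ L^-1 M^-1 I^-1

{"L": -1, "M": -1, "I": -1}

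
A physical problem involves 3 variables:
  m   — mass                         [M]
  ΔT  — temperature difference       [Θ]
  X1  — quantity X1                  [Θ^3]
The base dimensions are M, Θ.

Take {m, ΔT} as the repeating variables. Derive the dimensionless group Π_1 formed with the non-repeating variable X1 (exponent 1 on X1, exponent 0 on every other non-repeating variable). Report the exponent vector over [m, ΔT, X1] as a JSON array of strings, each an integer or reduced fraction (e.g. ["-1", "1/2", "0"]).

["0", "-3", "1"]

Write exponents as rows M,Θ / cols m,ΔT,X1:
  M: [ 1  0  0]
  Θ: [ 0  1  3]
RREF → pivots at {m,ΔT} ⇒ r = 2
Repeat: m,ΔT; free: X1
RREF:
  r0: [   1    0    0]
  r1: [   0    1    3]
Fix exponent of X1 at 1; solve each RREF row for its pivot's exponent:
  r0: exp(m) + (0)·1 = 0 ⇒ exp(m) = 0
  r1: exp(ΔT) + (3)·1 = 0 ⇒ exp(ΔT) = -3
Π_1 = ΔT^-3 · X1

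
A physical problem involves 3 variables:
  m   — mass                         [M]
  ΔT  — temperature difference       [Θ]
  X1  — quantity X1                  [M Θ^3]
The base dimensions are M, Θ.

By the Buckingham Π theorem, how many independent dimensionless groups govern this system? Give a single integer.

1

Write exponents as rows M,Θ / cols m,ΔT,X1:
  M: [ 1  0  1]
  Θ: [ 0  1  3]
Row reduction gives pivot columns m,ΔT; rank = 2
3 vars − rank 2 = 1 Π group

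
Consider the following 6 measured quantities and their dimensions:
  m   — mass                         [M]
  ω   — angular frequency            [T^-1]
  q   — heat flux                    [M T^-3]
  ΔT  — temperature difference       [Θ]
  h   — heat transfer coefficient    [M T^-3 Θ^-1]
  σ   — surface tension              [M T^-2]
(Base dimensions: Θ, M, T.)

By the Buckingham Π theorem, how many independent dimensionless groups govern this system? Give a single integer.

Exponent matrix [Θ,M,T] × [m,ω,q,ΔT,h,σ]:
  Θ: [ 0  0  0  1 -1  0]
  M: [ 1  0  1  0  1  1]
  T: [ 0 -1 -3  0 -3 -2]
Echelon form has 3 nonzero rows (pivots: m,ω,ΔT)
n=6, r=3 ⇒ 3 dimensionless groups

3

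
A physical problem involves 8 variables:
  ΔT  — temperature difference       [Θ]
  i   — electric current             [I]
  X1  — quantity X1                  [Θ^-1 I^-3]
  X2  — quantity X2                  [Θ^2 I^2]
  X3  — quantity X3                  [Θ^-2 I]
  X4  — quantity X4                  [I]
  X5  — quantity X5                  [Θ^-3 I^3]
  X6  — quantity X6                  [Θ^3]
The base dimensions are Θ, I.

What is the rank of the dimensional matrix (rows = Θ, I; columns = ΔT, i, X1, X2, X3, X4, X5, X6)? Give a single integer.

2

Exponent matrix [Θ,I] × [ΔT,i,X1,X2,X3,X4,X5,X6]:
  Θ: [ 1  0 -1  2 -2  0 -3  3]
  I: [ 0  1 -3  2  1  1  3  0]
Echelon form has 2 nonzero rows (pivots: ΔT,i)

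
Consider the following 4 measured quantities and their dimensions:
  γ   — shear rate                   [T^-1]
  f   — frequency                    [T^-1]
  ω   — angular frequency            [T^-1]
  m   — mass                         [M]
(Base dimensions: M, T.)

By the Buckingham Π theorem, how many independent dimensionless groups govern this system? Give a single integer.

2

Write exponents as rows M,T / cols γ,f,ω,m:
  M: [ 0  0  0  1]
  T: [-1 -1 -1  0]
Row reduction gives pivot columns γ,m; rank = 2
n=4, r=2 ⇒ 2 dimensionless groups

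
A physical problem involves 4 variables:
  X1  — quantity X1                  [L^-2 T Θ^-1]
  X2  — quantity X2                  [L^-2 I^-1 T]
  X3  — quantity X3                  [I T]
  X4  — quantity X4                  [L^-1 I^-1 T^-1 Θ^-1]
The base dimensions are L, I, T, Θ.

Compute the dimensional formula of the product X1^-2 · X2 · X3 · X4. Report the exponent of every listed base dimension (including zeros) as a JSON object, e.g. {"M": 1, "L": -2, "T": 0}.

{"L": 1, "I": -1, "T": -1, "Θ": 1}

Exponent matrix [L,I,T,Θ] × [X1,X2,X3,X4]:
  L: [-2 -2  0 -1]
  I: [ 0 -1  1 -1]
  T: [ 1  1  1 -1]
  Θ: [-1  0  0 -1]
  [L]: (-2)·-2+(1)·-2+(1)·0+(1)·-1 = 1
  [I]: (-2)·0+(1)·-1+(1)·1+(1)·-1 = -1
  [T]: (-2)·1+(1)·1+(1)·1+(1)·-1 = -1
  [Θ]: (-2)·-1+(1)·0+(1)·0+(1)·-1 = 1
⇒ L I^-1 T^-1 Θ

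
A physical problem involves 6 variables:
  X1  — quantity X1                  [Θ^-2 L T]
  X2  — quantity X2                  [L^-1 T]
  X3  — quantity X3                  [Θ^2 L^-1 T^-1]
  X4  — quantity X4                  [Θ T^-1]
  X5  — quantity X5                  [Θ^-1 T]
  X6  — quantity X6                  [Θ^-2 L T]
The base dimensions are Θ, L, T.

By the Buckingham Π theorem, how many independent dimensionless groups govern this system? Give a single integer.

Dimensional matrix (Θ×L×T by X1×X2×X3×X4×X5×X6):
  Θ: [-2  0  2  1 -1 -2]
  L: [ 1 -1 -1  0  0  1]
  T: [ 1  1 -1 -1  1  1]
RREF → pivots at {X1,X2} ⇒ r = 2
6 vars − rank 2 = 4 Π groups

4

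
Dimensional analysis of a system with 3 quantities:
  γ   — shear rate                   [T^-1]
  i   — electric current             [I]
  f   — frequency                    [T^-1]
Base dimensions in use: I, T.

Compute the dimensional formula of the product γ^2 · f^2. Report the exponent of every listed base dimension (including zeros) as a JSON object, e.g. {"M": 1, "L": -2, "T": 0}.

{"I": 0, "T": -4}

Write exponents as rows I,T / cols γ,i,f:
  I: [ 0  1  0]
  T: [-1  0 -1]
  [I]: (2)·0+(2)·0 = 0
  [T]: (2)·-1+(2)·-1 = -4
⇒ T^-4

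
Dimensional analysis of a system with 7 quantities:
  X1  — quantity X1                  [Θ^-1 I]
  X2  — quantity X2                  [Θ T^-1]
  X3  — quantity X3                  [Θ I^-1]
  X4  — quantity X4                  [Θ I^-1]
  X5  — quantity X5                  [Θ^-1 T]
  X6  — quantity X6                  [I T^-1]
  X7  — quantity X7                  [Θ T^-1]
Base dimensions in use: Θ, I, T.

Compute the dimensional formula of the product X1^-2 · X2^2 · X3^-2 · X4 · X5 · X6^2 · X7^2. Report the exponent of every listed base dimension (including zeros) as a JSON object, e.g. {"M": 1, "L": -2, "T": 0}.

{"Θ": 4, "I": 1, "T": -5}

Write exponents as rows Θ,I,T / cols X1,X2,X3,X4,X5,X6,X7:
  Θ: [-1  1  1  1 -1  0  1]
  I: [ 1  0 -1 -1  0  1  0]
  T: [ 0 -1  0  0  1 -1 -1]
  [Θ]: (-2)·-1+(2)·1+(-2)·1+(1)·1+(1)·-1+(2)·0+(2)·1 = 4
  [I]: (-2)·1+(2)·0+(-2)·-1+(1)·-1+(1)·0+(2)·1+(2)·0 = 1
  [T]: (-2)·0+(2)·-1+(-2)·0+(1)·0+(1)·1+(2)·-1+(2)·-1 = -5
⇒ Θ^4 I T^-5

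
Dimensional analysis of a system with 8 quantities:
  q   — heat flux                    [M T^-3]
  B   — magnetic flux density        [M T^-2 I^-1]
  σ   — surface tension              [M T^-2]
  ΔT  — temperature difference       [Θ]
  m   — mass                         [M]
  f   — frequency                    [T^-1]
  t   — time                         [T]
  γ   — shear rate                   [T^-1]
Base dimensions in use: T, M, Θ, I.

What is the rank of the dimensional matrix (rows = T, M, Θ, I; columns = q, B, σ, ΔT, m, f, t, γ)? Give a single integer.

4

Write exponents as rows T,M,Θ,I / cols q,B,σ,ΔT,m,f,t,γ:
  T: [-3 -2 -2  0  0 -1  1 -1]
  M: [ 1  1  1  0  1  0  0  0]
  Θ: [ 0  0  0  1  0  0  0  0]
  I: [ 0 -1  0  0  0  0  0  0]
RREF → pivots at {q,B,σ,ΔT} ⇒ r = 4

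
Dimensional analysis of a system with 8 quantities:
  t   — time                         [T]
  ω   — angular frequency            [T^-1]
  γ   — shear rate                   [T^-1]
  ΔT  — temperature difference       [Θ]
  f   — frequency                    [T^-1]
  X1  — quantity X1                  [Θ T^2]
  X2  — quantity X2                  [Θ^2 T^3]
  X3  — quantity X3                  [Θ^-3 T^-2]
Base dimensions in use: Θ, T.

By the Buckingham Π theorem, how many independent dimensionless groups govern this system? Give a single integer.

6

Write exponents as rows Θ,T / cols t,ω,γ,ΔT,f,X1,X2,X3:
  Θ: [ 0  0  0  1  0  1  2 -3]
  T: [ 1 -1 -1  0 -1  2  3 -2]
RREF → pivots at {t,ΔT} ⇒ r = 2
n=8, r=2 ⇒ 6 dimensionless groups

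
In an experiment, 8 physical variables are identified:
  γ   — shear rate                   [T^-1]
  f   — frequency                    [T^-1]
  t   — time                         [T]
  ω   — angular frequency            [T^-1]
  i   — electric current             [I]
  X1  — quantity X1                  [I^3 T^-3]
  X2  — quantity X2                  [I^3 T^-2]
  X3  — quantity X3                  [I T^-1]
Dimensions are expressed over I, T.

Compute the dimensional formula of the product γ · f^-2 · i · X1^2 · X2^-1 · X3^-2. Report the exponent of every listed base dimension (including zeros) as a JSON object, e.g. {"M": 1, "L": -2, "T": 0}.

Exponent matrix [I,T] × [γ,f,t,ω,i,X1,X2,X3]:
  I: [ 0  0  0  0  1  3  3  1]
  T: [-1 -1  1 -1  0 -3 -2 -1]
  [I]: (1)·0+(-2)·0+(1)·1+(2)·3+(-1)·3+(-2)·1 = 2
  [T]: (1)·-1+(-2)·-1+(1)·0+(2)·-3+(-1)·-2+(-2)·-1 = -1
⇒ I^2 T^-1

{"I": 2, "T": -1}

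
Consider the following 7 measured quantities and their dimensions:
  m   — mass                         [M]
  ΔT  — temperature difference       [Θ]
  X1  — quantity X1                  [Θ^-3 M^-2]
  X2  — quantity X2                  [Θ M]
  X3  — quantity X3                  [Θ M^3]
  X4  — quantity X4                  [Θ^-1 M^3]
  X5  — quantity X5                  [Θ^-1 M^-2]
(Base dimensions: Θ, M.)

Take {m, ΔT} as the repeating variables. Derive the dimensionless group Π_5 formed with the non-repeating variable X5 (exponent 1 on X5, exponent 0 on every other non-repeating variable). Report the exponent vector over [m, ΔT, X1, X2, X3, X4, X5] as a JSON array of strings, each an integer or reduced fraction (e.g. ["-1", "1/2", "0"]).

Exponent matrix [Θ,M] × [m,ΔT,X1,X2,X3,X4,X5]:
  Θ: [ 0  1 -3  1  1 -1 -1]
  M: [ 1  0 -2  1  3  3 -2]
RREF → pivots at {m,ΔT} ⇒ r = 2
Repeat: m,ΔT; free: X1,X2,X3,X4,X5
RREF:
  r0: [   1    0   -2    1    3    3   -2]
  r1: [   0    1   -3    1    1   -1   -1]
Fix exponent of X5 at 1, X1 at 0, X2 at 0, X3 at 0, X4 at 0; solve each RREF row for its pivot's exponent:
  r0: exp(m) + (-2)·1 = 0 ⇒ exp(m) = 2
  r1: exp(ΔT) + (-1)·1 = 0 ⇒ exp(ΔT) = 1
Π_5 = m^2 · ΔT · X5

["2", "1", "0", "0", "0", "0", "1"]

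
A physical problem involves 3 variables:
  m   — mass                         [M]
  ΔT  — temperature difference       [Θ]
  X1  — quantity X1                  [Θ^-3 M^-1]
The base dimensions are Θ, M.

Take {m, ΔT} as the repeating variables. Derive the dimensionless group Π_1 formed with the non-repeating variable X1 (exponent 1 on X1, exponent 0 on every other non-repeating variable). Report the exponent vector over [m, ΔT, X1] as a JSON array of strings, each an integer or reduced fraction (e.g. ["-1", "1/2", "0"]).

["1", "3", "1"]

Dimensional matrix (Θ×M by m×ΔT×X1):
  Θ: [ 0  1 -3]
  M: [ 1  0 -1]
Row reduction gives pivot columns m,ΔT; rank = 2
Pivot set = {m,ΔT}, free = {X1}
RREF:
  r0: [   1    0   -1]
  r1: [   0    1   -3]
Fix exponent of X1 at 1; solve each RREF row for its pivot's exponent:
  r0: exp(m) + (-1)·1 = 0 ⇒ exp(m) = 1
  r1: exp(ΔT) + (-3)·1 = 0 ⇒ exp(ΔT) = 3
Π_1 = m · ΔT^3 · X1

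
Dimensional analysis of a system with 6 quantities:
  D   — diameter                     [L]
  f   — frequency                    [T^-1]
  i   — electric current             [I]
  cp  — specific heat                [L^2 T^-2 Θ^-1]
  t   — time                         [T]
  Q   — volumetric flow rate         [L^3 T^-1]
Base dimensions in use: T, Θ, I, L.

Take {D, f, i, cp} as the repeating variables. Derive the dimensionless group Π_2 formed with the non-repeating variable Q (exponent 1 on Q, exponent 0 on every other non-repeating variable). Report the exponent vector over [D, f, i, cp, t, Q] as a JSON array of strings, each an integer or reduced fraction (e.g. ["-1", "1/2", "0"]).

Write exponents as rows T,Θ,I,L / cols D,f,i,cp,t,Q:
  T: [ 0 -1  0 -2  1 -1]
  Θ: [ 0  0  0 -1  0  0]
  I: [ 0  0  1  0  0  0]
  L: [ 1  0  0  2  0  3]
Row reduction gives pivot columns D,f,i,cp; rank = 4
Pivot set = {D,f,i,cp}, free = {t,Q}
RREF:
  r0: [   1    0    0    0    0    3]
  r1: [   0    1    0    0   -1    1]
  r2: [   0    0    1    0    0    0]
  r3: [   0    0    0    1    0    0]
Fix exponent of Q at 1, t at 0; solve each RREF row for its pivot's exponent:
  r0: exp(D) + (3)·1 = 0 ⇒ exp(D) = -3
  r1: exp(f) + (1)·1 = 0 ⇒ exp(f) = -1
  r2: exp(i) + (0)·1 = 0 ⇒ exp(i) = 0
  r3: exp(cp) + (0)·1 = 0 ⇒ exp(cp) = 0
Π_2 = D^-3 · f^-1 · Q

["-3", "-1", "0", "0", "0", "1"]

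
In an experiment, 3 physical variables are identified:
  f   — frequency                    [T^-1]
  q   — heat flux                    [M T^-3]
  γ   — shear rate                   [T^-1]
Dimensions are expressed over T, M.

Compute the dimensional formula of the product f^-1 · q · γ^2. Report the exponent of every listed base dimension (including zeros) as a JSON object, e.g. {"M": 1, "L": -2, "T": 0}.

Dimensional matrix (T×M by f×q×γ):
  T: [-1 -3 -1]
  M: [ 0  1  0]
  [T]: (-1)·-1+(1)·-3+(2)·-1 = -4
  [M]: (-1)·0+(1)·1+(2)·0 = 1
⇒ T^-4 M

{"T": -4, "M": 1}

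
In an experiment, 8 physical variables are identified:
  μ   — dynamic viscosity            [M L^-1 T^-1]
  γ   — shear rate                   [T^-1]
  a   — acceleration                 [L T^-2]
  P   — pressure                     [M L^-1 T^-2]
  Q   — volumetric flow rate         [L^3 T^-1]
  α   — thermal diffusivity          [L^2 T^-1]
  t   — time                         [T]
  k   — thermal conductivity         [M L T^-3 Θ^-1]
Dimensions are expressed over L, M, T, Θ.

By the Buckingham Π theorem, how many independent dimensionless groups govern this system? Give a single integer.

4

Dimensional matrix (L×M×T×Θ by μ×γ×a×P×Q×α×t×k):
  L: [-1  0  1 -1  3  2  0  1]
  M: [ 1  0  0  1  0  0  0  1]
  T: [-1 -1 -2 -2 -1 -1  1 -3]
  Θ: [ 0  0  0  0  0  0  0 -1]
Echelon form has 4 nonzero rows (pivots: μ,γ,a,k)
Π count = n − r = 8 − 4 = 4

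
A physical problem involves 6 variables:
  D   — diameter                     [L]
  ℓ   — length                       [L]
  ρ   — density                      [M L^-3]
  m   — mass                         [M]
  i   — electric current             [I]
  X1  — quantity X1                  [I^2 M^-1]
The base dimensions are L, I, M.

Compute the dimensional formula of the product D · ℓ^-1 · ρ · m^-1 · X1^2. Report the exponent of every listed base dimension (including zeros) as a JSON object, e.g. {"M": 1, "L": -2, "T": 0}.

{"L": -3, "I": 4, "M": -2}

Dimensional matrix (L×I×M by D×ℓ×ρ×m×i×X1):
  L: [ 1  1 -3  0  0  0]
  I: [ 0  0  0  0  1  2]
  M: [ 0  0  1  1  0 -1]
  [L]: (1)·1+(-1)·1+(1)·-3+(-1)·0+(2)·0 = -3
  [I]: (1)·0+(-1)·0+(1)·0+(-1)·0+(2)·2 = 4
  [M]: (1)·0+(-1)·0+(1)·1+(-1)·1+(2)·-1 = -2
⇒ L^-3 I^4 M^-2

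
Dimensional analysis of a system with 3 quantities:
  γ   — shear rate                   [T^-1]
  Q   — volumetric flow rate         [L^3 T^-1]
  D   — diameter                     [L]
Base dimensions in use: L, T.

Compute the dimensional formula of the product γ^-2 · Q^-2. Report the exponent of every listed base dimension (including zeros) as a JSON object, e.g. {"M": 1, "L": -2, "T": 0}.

Write exponents as rows L,T / cols γ,Q,D:
  L: [ 0  3  1]
  T: [-1 -1  0]
  [L]: (-2)·0+(-2)·3 = -6
  [T]: (-2)·-1+(-2)·-1 = 4
⇒ L^-6 T^4

{"L": -6, "T": 4}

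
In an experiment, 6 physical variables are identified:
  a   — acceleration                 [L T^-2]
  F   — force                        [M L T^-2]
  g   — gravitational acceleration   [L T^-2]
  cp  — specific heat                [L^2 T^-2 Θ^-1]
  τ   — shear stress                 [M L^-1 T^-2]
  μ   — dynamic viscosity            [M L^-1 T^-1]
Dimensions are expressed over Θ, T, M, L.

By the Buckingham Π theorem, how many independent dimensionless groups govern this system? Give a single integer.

2

Write exponents as rows Θ,T,M,L / cols a,F,g,cp,τ,μ:
  Θ: [ 0  0  0 -1  0  0]
  T: [-2 -2 -2 -2 -2 -1]
  M: [ 0  1  0  0  1  1]
  L: [ 1  1  1  2 -1 -1]
Echelon form has 4 nonzero rows (pivots: a,F,cp,τ)
n=6, r=4 ⇒ 2 dimensionless groups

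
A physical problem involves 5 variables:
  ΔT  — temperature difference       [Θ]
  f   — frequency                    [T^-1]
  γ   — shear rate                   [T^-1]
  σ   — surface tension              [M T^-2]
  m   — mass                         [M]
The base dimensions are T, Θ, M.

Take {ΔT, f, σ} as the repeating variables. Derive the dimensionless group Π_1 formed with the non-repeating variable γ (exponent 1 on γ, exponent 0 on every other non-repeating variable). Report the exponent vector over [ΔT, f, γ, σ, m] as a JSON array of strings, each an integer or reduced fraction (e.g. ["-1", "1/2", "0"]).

["0", "-1", "1", "0", "0"]

Write exponents as rows T,Θ,M / cols ΔT,f,γ,σ,m:
  T: [ 0 -1 -1 -2  0]
  Θ: [ 1  0  0  0  0]
  M: [ 0  0  0  1  1]
Row reduction gives pivot columns ΔT,f,σ; rank = 3
Repeat: ΔT,f,σ; free: γ,m
RREF:
  r0: [   1    0    0    0    0]
  r1: [   0    1    1    0   -2]
  r2: [   0    0    0    1    1]
Fix exponent of γ at 1, m at 0; solve each RREF row for its pivot's exponent:
  r0: exp(ΔT) + (0)·1 = 0 ⇒ exp(ΔT) = 0
  r1: exp(f) + (1)·1 = 0 ⇒ exp(f) = -1
  r2: exp(σ) + (0)·1 = 0 ⇒ exp(σ) = 0
Π_1 = f^-1 · γ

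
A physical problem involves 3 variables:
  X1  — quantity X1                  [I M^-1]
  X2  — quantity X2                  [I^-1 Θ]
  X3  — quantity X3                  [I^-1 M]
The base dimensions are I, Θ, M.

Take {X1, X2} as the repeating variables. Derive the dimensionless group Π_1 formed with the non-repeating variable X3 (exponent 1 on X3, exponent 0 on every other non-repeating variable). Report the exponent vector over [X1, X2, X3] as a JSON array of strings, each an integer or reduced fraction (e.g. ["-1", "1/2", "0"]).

["1", "0", "1"]

Exponent matrix [I,Θ,M] × [X1,X2,X3]:
  I: [ 1 -1 -1]
  Θ: [ 0  1  0]
  M: [-1  0  1]
RREF → pivots at {X1,X2} ⇒ r = 2
Pivot set = {X1,X2}, free = {X3}
RREF:
  r0: [   1    0   -1]
  r1: [   0    1    0]
  r2: [   0    0    0]
Fix exponent of X3 at 1; solve each RREF row for its pivot's exponent:
  r0: exp(X1) + (-1)·1 = 0 ⇒ exp(X1) = 1
  r1: exp(X2) + (0)·1 = 0 ⇒ exp(X2) = 0
Π_1 = X1 · X3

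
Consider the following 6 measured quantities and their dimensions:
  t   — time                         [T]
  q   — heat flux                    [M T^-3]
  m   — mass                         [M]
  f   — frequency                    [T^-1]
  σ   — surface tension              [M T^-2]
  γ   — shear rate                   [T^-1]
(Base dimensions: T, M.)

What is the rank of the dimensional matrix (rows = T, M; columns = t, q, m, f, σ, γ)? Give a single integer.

Write exponents as rows T,M / cols t,q,m,f,σ,γ:
  T: [ 1 -3  0 -1 -2 -1]
  M: [ 0  1  1  0  1  0]
RREF → pivots at {t,q} ⇒ r = 2

2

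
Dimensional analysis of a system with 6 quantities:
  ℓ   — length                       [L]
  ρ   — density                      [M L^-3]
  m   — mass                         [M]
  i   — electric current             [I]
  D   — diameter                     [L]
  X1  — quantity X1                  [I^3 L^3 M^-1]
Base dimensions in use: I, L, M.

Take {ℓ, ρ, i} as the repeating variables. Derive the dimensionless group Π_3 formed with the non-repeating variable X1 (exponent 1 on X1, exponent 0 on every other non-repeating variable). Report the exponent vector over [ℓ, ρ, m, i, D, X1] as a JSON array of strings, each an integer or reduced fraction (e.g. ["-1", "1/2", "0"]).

["0", "1", "0", "-3", "0", "1"]

Exponent matrix [I,L,M] × [ℓ,ρ,m,i,D,X1]:
  I: [ 0  0  0  1  0  3]
  L: [ 1 -3  0  0  1  3]
  M: [ 0  1  1  0  0 -1]
RREF → pivots at {ℓ,ρ,i} ⇒ r = 3
Repeat: ℓ,ρ,i; free: m,D,X1
RREF:
  r0: [   1    0    3    0    1    0]
  r1: [   0    1    1    0    0   -1]
  r2: [   0    0    0    1    0    3]
Fix exponent of X1 at 1, m at 0, D at 0; solve each RREF row for its pivot's exponent:
  r0: exp(ℓ) + (0)·1 = 0 ⇒ exp(ℓ) = 0
  r1: exp(ρ) + (-1)·1 = 0 ⇒ exp(ρ) = 1
  r2: exp(i) + (3)·1 = 0 ⇒ exp(i) = -3
Π_3 = ρ · i^-3 · X1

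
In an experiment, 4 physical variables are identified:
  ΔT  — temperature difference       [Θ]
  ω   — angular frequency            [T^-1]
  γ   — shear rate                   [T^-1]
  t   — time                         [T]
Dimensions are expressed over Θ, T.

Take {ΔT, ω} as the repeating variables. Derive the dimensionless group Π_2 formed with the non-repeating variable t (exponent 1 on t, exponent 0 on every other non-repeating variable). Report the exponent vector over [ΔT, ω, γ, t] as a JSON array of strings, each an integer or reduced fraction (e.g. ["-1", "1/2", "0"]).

["0", "1", "0", "1"]

Write exponents as rows Θ,T / cols ΔT,ω,γ,t:
  Θ: [ 1  0  0  0]
  T: [ 0 -1 -1  1]
Echelon form has 2 nonzero rows (pivots: ΔT,ω)
Pivot set = {ΔT,ω}, free = {γ,t}
RREF:
  r0: [   1    0    0    0]
  r1: [   0    1    1   -1]
Fix exponent of t at 1, γ at 0; solve each RREF row for its pivot's exponent:
  r0: exp(ΔT) + (0)·1 = 0 ⇒ exp(ΔT) = 0
  r1: exp(ω) + (-1)·1 = 0 ⇒ exp(ω) = 1
Π_2 = ω · t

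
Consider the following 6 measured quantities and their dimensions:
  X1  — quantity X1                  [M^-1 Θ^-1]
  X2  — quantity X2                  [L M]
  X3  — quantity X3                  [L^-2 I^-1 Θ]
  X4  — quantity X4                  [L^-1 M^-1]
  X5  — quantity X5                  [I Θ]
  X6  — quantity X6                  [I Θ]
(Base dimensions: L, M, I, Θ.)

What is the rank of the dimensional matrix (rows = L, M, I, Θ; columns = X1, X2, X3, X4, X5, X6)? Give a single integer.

3

Dimensional matrix (L×M×I×Θ by X1×X2×X3×X4×X5×X6):
  L: [ 0  1 -2 -1  0  0]
  M: [-1  1  0 -1  0  0]
  I: [ 0  0 -1  0  1  1]
  Θ: [-1  0  1  0  1  1]
Row reduction gives pivot columns X1,X2,X3; rank = 3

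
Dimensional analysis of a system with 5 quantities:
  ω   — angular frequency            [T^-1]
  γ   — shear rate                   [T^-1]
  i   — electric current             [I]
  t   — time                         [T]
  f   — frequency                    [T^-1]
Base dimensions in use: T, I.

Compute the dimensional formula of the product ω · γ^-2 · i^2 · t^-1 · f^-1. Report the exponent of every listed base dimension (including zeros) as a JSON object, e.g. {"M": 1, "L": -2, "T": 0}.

{"T": 1, "I": 2}

Exponent matrix [T,I] × [ω,γ,i,t,f]:
  T: [-1 -1  0  1 -1]
  I: [ 0  0  1  0  0]
  [T]: (1)·-1+(-2)·-1+(2)·0+(-1)·1+(-1)·-1 = 1
  [I]: (1)·0+(-2)·0+(2)·1+(-1)·0+(-1)·0 = 2
⇒ T I^2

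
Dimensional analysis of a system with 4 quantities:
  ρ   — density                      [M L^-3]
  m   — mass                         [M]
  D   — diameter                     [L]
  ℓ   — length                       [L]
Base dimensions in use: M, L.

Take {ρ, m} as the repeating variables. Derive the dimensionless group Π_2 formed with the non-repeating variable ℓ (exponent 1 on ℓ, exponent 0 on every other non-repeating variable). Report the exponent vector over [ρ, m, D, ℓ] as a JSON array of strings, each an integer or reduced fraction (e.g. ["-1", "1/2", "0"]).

Exponent matrix [M,L] × [ρ,m,D,ℓ]:
  M: [ 1  1  0  0]
  L: [-3  0  1  1]
RREF → pivots at {ρ,m} ⇒ r = 2
Pivot set = {ρ,m}, free = {D,ℓ}
RREF:
  r0: [   1    0 -1/3 -1/3]
  r1: [   0    1  1/3  1/3]
Fix exponent of ℓ at 1, D at 0; solve each RREF row for its pivot's exponent:
  r0: exp(ρ) + (-1/3)·1 = 0 ⇒ exp(ρ) = 1/3
  r1: exp(m) + (1/3)·1 = 0 ⇒ exp(m) = -1/3
Π_2 = ρ^(1/3) · m^(-1/3) · ℓ

["1/3", "-1/3", "0", "1"]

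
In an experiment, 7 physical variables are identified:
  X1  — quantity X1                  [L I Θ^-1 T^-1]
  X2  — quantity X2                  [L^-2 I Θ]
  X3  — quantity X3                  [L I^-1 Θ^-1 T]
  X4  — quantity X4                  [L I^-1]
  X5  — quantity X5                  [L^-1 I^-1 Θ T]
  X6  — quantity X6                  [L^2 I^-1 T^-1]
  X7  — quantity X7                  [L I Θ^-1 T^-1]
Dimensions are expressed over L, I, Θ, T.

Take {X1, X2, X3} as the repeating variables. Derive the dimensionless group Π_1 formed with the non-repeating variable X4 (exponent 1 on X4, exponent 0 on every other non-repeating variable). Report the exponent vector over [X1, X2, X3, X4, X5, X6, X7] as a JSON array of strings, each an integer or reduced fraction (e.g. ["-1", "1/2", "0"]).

["1/2", "1", "1/2", "1", "0", "0", "0"]

Exponent matrix [L,I,Θ,T] × [X1,X2,X3,X4,X5,X6,X7]:
  L: [ 1 -2  1  1 -1  2  1]
  I: [ 1  1 -1 -1 -1 -1  1]
  Θ: [-1  1 -1  0  1  0 -1]
  T: [-1  0  1  0  1 -1 -1]
Echelon form has 3 nonzero rows (pivots: X1,X2,X3)
Repeat: X1,X2,X3; free: X4,X5,X6,X7
RREF:
  r0: [   1    0    0 -1/2   -1 -1/2    1]
  r1: [   0    1    0   -1    0   -2    0]
  r2: [   0    0    1 -1/2    0 -3/2    0]
  r3: [   0    0    0    0    0    0    0]
Fix exponent of X4 at 1, X5 at 0, X6 at 0, X7 at 0; solve each RREF row for its pivot's exponent:
  r0: exp(X1) + (-1/2)·1 = 0 ⇒ exp(X1) = 1/2
  r1: exp(X2) + (-1)·1 = 0 ⇒ exp(X2) = 1
  r2: exp(X3) + (-1/2)·1 = 0 ⇒ exp(X3) = 1/2
Π_1 = X1^(1/2) · X2 · X3^(1/2) · X4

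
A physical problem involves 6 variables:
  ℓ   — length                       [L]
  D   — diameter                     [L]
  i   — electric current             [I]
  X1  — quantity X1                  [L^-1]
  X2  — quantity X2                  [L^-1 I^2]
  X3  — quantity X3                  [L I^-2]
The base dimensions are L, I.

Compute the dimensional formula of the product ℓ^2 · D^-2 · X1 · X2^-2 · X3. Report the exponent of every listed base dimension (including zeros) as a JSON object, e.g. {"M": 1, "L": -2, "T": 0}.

{"L": 2, "I": -6}

Dimensional matrix (L×I by ℓ×D×i×X1×X2×X3):
  L: [ 1  1  0 -1 -1  1]
  I: [ 0  0  1  0  2 -2]
  [L]: (2)·1+(-2)·1+(1)·-1+(-2)·-1+(1)·1 = 2
  [I]: (2)·0+(-2)·0+(1)·0+(-2)·2+(1)·-2 = -6
⇒ L^2 I^-6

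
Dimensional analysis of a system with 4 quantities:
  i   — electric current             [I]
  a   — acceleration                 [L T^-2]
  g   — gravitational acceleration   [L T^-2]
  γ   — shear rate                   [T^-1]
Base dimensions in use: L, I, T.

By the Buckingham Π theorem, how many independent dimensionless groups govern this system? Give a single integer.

Exponent matrix [L,I,T] × [i,a,g,γ]:
  L: [ 0  1  1  0]
  I: [ 1  0  0  0]
  T: [ 0 -2 -2 -1]
Row reduction gives pivot columns i,a,γ; rank = 3
n=4, r=3 ⇒ 1 dimensionless group

1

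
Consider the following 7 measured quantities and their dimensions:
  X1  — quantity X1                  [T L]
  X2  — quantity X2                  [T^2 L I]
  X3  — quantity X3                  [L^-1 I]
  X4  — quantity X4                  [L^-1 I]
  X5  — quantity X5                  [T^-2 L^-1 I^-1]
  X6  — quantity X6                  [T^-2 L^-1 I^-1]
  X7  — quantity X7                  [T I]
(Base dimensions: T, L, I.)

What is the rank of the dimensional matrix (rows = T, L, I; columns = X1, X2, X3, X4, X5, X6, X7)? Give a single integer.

Write exponents as rows T,L,I / cols X1,X2,X3,X4,X5,X6,X7:
  T: [ 1  2  0  0 -2 -2  1]
  L: [ 1  1 -1 -1 -1 -1  0]
  I: [ 0  1  1  1 -1 -1  1]
RREF → pivots at {X1,X2} ⇒ r = 2

2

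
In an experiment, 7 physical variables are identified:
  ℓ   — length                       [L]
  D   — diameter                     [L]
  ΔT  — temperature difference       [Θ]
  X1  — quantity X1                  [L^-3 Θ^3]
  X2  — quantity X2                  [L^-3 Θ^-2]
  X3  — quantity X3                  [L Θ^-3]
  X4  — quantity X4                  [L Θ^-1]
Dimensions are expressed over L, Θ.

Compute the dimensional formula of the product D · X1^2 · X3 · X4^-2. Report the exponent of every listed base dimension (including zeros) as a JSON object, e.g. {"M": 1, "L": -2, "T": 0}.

{"L": -6, "Θ": 5}

Exponent matrix [L,Θ] × [ℓ,D,ΔT,X1,X2,X3,X4]:
  L: [ 1  1  0 -3 -3  1  1]
  Θ: [ 0  0  1  3 -2 -3 -1]
  [L]: (1)·1+(2)·-3+(1)·1+(-2)·1 = -6
  [Θ]: (1)·0+(2)·3+(1)·-3+(-2)·-1 = 5
⇒ L^-6 Θ^5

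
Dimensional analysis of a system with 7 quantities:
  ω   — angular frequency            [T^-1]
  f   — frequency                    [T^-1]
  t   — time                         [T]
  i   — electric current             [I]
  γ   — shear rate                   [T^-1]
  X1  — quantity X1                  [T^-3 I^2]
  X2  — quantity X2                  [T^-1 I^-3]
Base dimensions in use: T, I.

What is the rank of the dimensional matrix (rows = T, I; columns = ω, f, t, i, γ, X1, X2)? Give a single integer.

2

Exponent matrix [T,I] × [ω,f,t,i,γ,X1,X2]:
  T: [-1 -1  1  0 -1 -3 -1]
  I: [ 0  0  0  1  0  2 -3]
RREF → pivots at {ω,i} ⇒ r = 2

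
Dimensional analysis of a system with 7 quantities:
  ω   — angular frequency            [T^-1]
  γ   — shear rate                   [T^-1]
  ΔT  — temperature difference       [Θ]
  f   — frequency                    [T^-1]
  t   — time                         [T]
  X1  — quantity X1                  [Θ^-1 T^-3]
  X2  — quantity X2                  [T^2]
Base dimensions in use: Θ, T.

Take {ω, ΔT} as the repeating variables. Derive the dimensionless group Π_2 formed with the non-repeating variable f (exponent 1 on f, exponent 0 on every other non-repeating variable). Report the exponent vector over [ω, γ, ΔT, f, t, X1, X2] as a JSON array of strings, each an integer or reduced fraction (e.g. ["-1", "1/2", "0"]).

Write exponents as rows Θ,T / cols ω,γ,ΔT,f,t,X1,X2:
  Θ: [ 0  0  1  0  0 -1  0]
  T: [-1 -1  0 -1  1 -3  2]
RREF → pivots at {ω,ΔT} ⇒ r = 2
Pivot set = {ω,ΔT}, free = {γ,f,t,X1,X2}
RREF:
  r0: [   1    1    0    1   -1    3   -2]
  r1: [   0    0    1    0    0   -1    0]
Fix exponent of f at 1, γ at 0, t at 0, X1 at 0, X2 at 0; solve each RREF row for its pivot's exponent:
  r0: exp(ω) + (1)·1 = 0 ⇒ exp(ω) = -1
  r1: exp(ΔT) + (0)·1 = 0 ⇒ exp(ΔT) = 0
Π_2 = ω^-1 · f

["-1", "0", "0", "1", "0", "0", "0"]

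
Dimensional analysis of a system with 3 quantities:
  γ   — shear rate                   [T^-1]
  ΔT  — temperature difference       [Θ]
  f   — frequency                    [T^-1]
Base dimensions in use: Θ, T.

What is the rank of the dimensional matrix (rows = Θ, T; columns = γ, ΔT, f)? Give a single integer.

Write exponents as rows Θ,T / cols γ,ΔT,f:
  Θ: [ 0  1  0]
  T: [-1  0 -1]
RREF → pivots at {γ,ΔT} ⇒ r = 2

2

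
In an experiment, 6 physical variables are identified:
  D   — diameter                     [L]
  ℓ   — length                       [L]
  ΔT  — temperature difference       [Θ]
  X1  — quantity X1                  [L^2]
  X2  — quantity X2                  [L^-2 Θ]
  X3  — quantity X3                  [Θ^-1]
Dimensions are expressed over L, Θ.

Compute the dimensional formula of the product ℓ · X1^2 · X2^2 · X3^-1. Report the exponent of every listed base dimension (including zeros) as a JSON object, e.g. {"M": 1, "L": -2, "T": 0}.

Exponent matrix [L,Θ] × [D,ℓ,ΔT,X1,X2,X3]:
  L: [ 1  1  0  2 -2  0]
  Θ: [ 0  0  1  0  1 -1]
  [L]: (1)·1+(2)·2+(2)·-2+(-1)·0 = 1
  [Θ]: (1)·0+(2)·0+(2)·1+(-1)·-1 = 3
⇒ L Θ^3

{"L": 1, "Θ": 3}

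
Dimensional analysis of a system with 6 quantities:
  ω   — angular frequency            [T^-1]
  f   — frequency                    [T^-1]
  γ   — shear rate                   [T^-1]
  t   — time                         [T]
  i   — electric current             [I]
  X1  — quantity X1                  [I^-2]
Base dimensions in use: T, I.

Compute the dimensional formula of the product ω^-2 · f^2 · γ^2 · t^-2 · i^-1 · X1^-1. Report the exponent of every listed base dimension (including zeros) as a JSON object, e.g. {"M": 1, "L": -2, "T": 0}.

{"T": -4, "I": 1}

Dimensional matrix (T×I by ω×f×γ×t×i×X1):
  T: [-1 -1 -1  1  0  0]
  I: [ 0  0  0  0  1 -2]
  [T]: (-2)·-1+(2)·-1+(2)·-1+(-2)·1+(-1)·0+(-1)·0 = -4
  [I]: (-2)·0+(2)·0+(2)·0+(-2)·0+(-1)·1+(-1)·-2 = 1
⇒ T^-4 I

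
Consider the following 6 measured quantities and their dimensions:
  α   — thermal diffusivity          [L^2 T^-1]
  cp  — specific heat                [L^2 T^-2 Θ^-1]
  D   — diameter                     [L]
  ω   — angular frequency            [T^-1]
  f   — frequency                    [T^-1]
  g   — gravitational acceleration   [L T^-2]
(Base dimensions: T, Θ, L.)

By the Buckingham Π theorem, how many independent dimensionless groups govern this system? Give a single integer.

3

Write exponents as rows T,Θ,L / cols α,cp,D,ω,f,g:
  T: [-1 -2  0 -1 -1 -2]
  Θ: [ 0 -1  0  0  0  0]
  L: [ 2  2  1  0  0  1]
Echelon form has 3 nonzero rows (pivots: α,cp,D)
n=6, r=3 ⇒ 3 dimensionless groups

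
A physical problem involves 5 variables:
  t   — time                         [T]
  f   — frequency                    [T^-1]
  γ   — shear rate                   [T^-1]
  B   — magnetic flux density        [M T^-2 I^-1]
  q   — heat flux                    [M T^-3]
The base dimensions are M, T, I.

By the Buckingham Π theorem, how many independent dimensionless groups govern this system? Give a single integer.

2

Exponent matrix [M,T,I] × [t,f,γ,B,q]:
  M: [ 0  0  0  1  1]
  T: [ 1 -1 -1 -2 -3]
  I: [ 0  0  0 -1  0]
RREF → pivots at {t,B,q} ⇒ r = 3
5 vars − rank 3 = 2 Π groups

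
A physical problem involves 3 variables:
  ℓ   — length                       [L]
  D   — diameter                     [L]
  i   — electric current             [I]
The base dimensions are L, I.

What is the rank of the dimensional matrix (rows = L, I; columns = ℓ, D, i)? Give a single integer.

Dimensional matrix (L×I by ℓ×D×i):
  L: [ 1  1  0]
  I: [ 0  0  1]
RREF → pivots at {ℓ,i} ⇒ r = 2

2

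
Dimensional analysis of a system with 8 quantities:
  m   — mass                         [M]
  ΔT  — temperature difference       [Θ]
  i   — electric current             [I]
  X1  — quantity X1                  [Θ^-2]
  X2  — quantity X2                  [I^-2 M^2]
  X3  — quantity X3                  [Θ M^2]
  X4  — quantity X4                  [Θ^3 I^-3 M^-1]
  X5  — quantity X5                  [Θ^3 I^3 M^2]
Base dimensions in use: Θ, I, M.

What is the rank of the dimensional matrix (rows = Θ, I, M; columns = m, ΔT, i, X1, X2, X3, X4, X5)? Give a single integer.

Exponent matrix [Θ,I,M] × [m,ΔT,i,X1,X2,X3,X4,X5]:
  Θ: [ 0  1  0 -2  0  1  3  3]
  I: [ 0  0  1  0 -2  0 -3  3]
  M: [ 1  0  0  0  2  2 -1  2]
Echelon form has 3 nonzero rows (pivots: m,ΔT,i)

3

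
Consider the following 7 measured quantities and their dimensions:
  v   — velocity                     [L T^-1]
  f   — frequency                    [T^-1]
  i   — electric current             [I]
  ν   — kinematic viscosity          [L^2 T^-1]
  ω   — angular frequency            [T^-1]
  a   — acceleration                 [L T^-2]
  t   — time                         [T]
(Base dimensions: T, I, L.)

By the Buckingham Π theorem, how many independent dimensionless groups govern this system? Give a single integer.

Exponent matrix [T,I,L] × [v,f,i,ν,ω,a,t]:
  T: [-1 -1  0 -1 -1 -2  1]
  I: [ 0  0  1  0  0  0  0]
  L: [ 1  0  0  2  0  1  0]
Echelon form has 3 nonzero rows (pivots: v,f,i)
n=7, r=3 ⇒ 4 dimensionless groups

4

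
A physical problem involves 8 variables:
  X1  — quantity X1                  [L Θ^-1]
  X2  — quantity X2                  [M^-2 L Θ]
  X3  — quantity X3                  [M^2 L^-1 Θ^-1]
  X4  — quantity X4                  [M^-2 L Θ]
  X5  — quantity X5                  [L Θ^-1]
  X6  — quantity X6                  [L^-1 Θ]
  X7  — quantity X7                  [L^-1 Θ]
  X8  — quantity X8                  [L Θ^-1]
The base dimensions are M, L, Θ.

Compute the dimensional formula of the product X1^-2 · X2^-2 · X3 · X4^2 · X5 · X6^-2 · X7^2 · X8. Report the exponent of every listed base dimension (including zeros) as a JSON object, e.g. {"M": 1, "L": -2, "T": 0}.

{"M": 2, "L": -1, "Θ": -1}

Exponent matrix [M,L,Θ] × [X1,X2,X3,X4,X5,X6,X7,X8]:
  M: [ 0 -2  2 -2  0  0  0  0]
  L: [ 1  1 -1  1  1 -1 -1  1]
  Θ: [-1  1 -1  1 -1  1  1 -1]
  [M]: (-2)·0+(-2)·-2+(1)·2+(2)·-2+(1)·0+(-2)·0+(2)·0+(1)·0 = 2
  [L]: (-2)·1+(-2)·1+(1)·-1+(2)·1+(1)·1+(-2)·-1+(2)·-1+(1)·1 = -1
  [Θ]: (-2)·-1+(-2)·1+(1)·-1+(2)·1+(1)·-1+(-2)·1+(2)·1+(1)·-1 = -1
⇒ M^2 L^-1 Θ^-1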